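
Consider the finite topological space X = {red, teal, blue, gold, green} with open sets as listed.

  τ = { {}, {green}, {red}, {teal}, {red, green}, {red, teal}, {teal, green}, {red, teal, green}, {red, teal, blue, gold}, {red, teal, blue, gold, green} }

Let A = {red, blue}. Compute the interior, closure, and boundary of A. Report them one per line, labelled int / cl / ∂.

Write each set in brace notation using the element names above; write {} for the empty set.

int(A) = {red}
cl(A)  = {red, blue, gold}
∂A     = {blue, gold}

interior: largest open inside A is {red} (from {}, {red})
cl via duality: int({teal, gold, green}) = {teal, green}, so X∖{teal, green} = {red, blue, gold}
cl∖int = {blue, gold}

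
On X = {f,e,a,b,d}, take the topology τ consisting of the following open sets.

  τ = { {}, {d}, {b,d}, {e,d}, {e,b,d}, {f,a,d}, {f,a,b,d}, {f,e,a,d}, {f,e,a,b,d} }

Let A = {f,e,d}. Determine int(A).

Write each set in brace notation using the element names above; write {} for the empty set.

{e,d}

U open, U⊆A: {}, {d}, {e,d}. int(A) = ⋃ = {e,d}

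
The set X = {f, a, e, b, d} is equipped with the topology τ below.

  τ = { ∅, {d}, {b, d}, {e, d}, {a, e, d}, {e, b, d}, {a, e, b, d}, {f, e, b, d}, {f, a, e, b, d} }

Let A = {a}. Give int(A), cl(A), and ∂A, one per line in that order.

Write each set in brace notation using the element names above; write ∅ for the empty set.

U open, U⊆A: ∅. int(A) = ⋃ = ∅
X∖A={f, e, b, d}, int(X∖A)={f, e, b, d}, hence cl(A)={a}
∂A: remove int from cl → {a}

int(A) = ∅
cl(A)  = {a}
∂A     = {a}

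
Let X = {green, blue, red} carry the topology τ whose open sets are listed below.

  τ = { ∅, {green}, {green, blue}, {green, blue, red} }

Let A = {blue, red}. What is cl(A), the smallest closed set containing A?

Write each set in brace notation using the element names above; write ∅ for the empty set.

cl via duality: int({green}) = {green}, so X∖{green} = {blue, red}

{blue, red}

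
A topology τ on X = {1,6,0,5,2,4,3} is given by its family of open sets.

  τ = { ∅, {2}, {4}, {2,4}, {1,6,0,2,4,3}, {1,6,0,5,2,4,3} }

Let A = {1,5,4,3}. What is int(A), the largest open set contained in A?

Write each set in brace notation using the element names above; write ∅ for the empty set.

open subsets of A: ∅, {4}; so int(A) = {4}

{4}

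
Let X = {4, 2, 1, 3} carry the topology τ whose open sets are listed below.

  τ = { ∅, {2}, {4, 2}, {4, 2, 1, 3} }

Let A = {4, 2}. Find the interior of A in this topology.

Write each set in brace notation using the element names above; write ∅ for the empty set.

{4, 2}

opens ⊆ A: ∅, {2}, {4, 2}; union → int = {4, 2}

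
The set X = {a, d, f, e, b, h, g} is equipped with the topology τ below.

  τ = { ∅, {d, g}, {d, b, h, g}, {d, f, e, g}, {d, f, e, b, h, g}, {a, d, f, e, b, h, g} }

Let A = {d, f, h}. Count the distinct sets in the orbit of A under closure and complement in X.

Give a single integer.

cl via duality: int({a, e, b, g}) = ∅, so X∖∅ = {a, d, f, e, b, h, g}
Write k for closure, c for complement:
  1. A     = {d, f, h}
  2. kA    = {a, d, f, e, b, h, g}
  3. cA    = {a, e, b, g}
  4. ckA   = ∅
applying k or c yields no new set

4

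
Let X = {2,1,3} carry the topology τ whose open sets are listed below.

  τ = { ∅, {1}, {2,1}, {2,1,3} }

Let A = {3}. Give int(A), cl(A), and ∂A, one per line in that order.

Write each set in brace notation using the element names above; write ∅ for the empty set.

int(A) = ∅
cl(A)  = {3}
∂A     = {3}

interior: largest open inside A is ∅ (from ∅)
cl via duality: int({2,1}) = {2,1}, so X∖{2,1} = {3}
cl∖int = {3}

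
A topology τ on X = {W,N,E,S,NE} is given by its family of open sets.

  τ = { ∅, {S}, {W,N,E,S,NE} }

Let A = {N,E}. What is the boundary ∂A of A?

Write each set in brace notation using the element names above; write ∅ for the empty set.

open subsets of A: ∅; so int(A) = ∅
closure: X∖int(X∖A) = X∖{S} = {W,N,E,NE}
∂A = {W,N,E,NE} minus ∅ = {W,N,E,NE}

{W,N,E,NE}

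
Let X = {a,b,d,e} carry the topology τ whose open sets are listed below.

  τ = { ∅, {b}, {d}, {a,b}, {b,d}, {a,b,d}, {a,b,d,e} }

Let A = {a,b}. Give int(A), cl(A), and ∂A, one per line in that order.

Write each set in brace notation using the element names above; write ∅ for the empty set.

int(A) = {a,b}
cl(A)  = {a,b,e}
∂A     = {e}

open subsets of A: ∅, {b}, {a,b}; so int(A) = {a,b}
closure: X∖int(X∖A) = X∖{d} = {a,b,e}
∂A = {a,b,e} minus {a,b} = {e}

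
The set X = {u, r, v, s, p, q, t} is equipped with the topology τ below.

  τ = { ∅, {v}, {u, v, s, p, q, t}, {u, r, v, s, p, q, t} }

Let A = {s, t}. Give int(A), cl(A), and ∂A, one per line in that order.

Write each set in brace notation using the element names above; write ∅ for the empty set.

open subsets of A: ∅; so int(A) = ∅
closure: X∖int(X∖A) = X∖{v} = {u, r, s, p, q, t}
∂A = {u, r, s, p, q, t} minus ∅ = {u, r, s, p, q, t}

int(A) = ∅
cl(A)  = {u, r, s, p, q, t}
∂A     = {u, r, s, p, q, t}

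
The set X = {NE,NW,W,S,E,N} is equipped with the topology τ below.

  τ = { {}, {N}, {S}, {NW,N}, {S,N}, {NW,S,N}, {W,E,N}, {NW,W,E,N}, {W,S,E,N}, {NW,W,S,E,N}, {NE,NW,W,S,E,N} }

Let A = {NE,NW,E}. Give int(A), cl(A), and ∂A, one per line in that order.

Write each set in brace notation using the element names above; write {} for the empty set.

int(A) = {}
cl(A)  = {NE,NW,W,E}
∂A     = {NE,NW,W,E}

open subsets of A: {}; so int(A) = {}
closure: X∖int(X∖A) = X∖{S,N} = {NE,NW,W,E}
∂A = {NE,NW,W,E} minus {} = {NE,NW,W,E}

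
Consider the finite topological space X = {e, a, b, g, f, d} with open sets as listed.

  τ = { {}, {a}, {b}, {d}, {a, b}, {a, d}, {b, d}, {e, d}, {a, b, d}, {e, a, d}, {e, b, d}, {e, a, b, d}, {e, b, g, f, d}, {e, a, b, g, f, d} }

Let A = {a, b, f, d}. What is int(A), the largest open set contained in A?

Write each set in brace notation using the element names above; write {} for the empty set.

{a, b, d}

U open, U⊆A: {}, {b}, {d}, {a}, {a, b}, {a, d}, {b, d}, {a, b, d}. int(A) = ⋃ = {a, b, d}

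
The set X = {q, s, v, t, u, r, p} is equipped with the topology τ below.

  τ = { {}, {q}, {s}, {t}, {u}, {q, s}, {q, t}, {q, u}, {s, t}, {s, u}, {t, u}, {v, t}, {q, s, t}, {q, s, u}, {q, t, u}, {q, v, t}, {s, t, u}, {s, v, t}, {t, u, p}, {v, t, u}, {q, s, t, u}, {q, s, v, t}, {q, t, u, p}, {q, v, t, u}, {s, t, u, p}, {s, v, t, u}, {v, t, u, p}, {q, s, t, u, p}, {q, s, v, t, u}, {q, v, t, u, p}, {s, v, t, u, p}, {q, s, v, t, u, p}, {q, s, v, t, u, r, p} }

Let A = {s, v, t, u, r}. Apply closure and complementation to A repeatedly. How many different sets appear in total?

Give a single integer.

8

closure: X∖int(X∖A) = X∖{q} = {s, v, t, u, r, p}
Let k=closure and c=complement:
  1. A     = {s, v, t, u, r}
  2. kA    = {s, v, t, u, r, p}
  3. cA    = {q, p}
  4. ckA   = {q}
  5. kcA   = {q, r, p}
  6. kckA  = {q, r}
  7. ckcA  = {s, v, t, u}
  8. ckckA = {s, v, t, u, p}
— saturated at 8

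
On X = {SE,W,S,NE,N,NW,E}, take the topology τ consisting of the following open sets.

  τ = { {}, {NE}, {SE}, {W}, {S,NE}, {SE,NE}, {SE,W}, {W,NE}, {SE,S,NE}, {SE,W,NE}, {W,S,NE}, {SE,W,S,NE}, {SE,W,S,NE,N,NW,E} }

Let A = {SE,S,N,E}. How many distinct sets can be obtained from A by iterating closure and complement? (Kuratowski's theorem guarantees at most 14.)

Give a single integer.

8

cl via duality: int({W,NE,NW}) = {W,NE}, so X∖{W,NE} = {SE,S,N,NW,E}
Write k for closure, c for complement:
  1. A     = {SE,S,N,E}
  2. kA    = {SE,S,N,NW,E}
  3. cA    = {W,NE,NW}
  4. ckA   = {W,NE}
  5. kcA   = {W,S,NE,N,NW,E}
  6. ckcA  = {SE}
  7. kckcA = {SE,N,NW,E}
  8. ckckcA = {W,S,NE}
applying k or c yields no new set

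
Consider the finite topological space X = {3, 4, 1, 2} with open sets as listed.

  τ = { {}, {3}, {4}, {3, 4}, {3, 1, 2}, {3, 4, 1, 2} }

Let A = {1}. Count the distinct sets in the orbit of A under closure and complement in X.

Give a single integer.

X∖A={3, 4, 2}, int(X∖A)={3, 4}, hence cl(A)={1, 2}
Orbit (k=closure, c=complement):
  1. A     = {1}
  2. kA    = {1, 2}
  3. cA    = {3, 4, 2}
  4. ckA   = {3, 4}
  5. kcA   = {3, 4, 1, 2}
  6. ckcA  = {}
(closed under both — stop)

6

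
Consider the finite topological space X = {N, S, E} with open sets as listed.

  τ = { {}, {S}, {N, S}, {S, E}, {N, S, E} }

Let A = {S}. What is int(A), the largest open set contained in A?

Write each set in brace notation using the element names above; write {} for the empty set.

{S}

interior: largest open inside A is {S} (from {}, {S})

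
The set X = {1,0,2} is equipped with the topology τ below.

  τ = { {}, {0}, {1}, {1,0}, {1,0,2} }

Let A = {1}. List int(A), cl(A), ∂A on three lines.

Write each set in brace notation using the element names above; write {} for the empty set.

int(A) = {1}
cl(A)  = {1,2}
∂A     = {2}

U open, U⊆A: {}, {1}. int(A) = ⋃ = {1}
X∖A={0,2}, int(X∖A)={0}, hence cl(A)={1,2}
∂A: remove int from cl → {2}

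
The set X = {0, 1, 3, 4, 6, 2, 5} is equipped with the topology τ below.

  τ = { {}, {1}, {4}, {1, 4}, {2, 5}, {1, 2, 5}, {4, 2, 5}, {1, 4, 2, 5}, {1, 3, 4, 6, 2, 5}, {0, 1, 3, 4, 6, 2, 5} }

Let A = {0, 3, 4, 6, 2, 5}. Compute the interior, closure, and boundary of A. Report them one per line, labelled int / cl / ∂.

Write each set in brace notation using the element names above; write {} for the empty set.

int(A) = {4, 2, 5}
cl(A)  = {0, 3, 4, 6, 2, 5}
∂A     = {0, 3, 6}

opens ⊆ A: {}, {4}, {2, 5}, {4, 2, 5}; union → int = {4, 2, 5}
complement {1}; its interior {1}; cl(A) = X∖{1} = {0, 3, 4, 6, 2, 5}
boundary = {0, 3, 4, 6, 2, 5} ∖ {4, 2, 5} = {0, 3, 6}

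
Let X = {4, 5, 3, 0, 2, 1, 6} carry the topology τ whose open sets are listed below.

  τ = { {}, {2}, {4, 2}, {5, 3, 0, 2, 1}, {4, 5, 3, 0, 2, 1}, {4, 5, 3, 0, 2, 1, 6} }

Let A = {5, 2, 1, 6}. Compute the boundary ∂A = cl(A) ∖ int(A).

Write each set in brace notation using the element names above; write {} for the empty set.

{4, 5, 3, 0, 1, 6}

open subsets of A: {}, {2}; so int(A) = {2}
closure: X∖int(X∖A) = X∖{} = {4, 5, 3, 0, 2, 1, 6}
∂A = {4, 5, 3, 0, 2, 1, 6} minus {2} = {4, 5, 3, 0, 1, 6}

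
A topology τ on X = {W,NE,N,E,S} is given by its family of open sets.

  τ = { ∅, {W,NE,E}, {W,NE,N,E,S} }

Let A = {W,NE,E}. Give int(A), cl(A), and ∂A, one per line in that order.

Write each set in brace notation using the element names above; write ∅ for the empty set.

open subsets of A: ∅, {W,NE,E}; so int(A) = {W,NE,E}
closure: X∖int(X∖A) = X∖∅ = {W,NE,N,E,S}
∂A = {W,NE,N,E,S} minus {W,NE,E} = {N,S}

int(A) = {W,NE,E}
cl(A)  = {W,NE,N,E,S}
∂A     = {N,S}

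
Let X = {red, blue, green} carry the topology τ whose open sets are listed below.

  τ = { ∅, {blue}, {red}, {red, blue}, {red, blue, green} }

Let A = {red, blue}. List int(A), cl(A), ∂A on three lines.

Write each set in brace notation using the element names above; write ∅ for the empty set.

int(A) = {red, blue}
cl(A)  = {red, blue, green}
∂A     = {green}

open subsets of A: ∅, {red}, {blue}, {red, blue}; so int(A) = {red, blue}
closure: X∖int(X∖A) = X∖∅ = {red, blue, green}
∂A = {red, blue, green} minus {red, blue} = {green}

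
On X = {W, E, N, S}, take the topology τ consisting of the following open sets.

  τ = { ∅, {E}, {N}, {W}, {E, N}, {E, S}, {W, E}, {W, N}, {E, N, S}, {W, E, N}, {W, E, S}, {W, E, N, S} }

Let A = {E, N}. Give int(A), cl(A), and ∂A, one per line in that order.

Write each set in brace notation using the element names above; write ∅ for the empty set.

int(A) = {E, N}
cl(A)  = {E, N, S}
∂A     = {S}

U open, U⊆A: ∅, {N}, {E}, {E, N}. int(A) = ⋃ = {E, N}
X∖A={W, S}, int(X∖A)={W}, hence cl(A)={E, N, S}
∂A: remove int from cl → {S}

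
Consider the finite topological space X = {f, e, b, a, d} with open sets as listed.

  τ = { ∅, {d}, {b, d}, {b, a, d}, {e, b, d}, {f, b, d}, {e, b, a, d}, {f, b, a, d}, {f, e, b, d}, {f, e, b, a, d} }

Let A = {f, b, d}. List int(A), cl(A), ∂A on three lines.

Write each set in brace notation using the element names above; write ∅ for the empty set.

opens ⊆ A: ∅, {d}, {b, d}, {f, b, d}; union → int = {f, b, d}
complement {e, a}; its interior ∅; cl(A) = X∖∅ = {f, e, b, a, d}
boundary = {f, e, b, a, d} ∖ {f, b, d} = {e, a}

int(A) = {f, b, d}
cl(A)  = {f, e, b, a, d}
∂A     = {e, a}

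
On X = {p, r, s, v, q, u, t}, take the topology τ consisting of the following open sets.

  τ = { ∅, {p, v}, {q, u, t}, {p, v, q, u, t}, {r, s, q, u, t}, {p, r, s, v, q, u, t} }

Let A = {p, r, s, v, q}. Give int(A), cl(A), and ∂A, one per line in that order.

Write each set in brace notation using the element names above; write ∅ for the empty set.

open subsets of A: ∅, {p, v}; so int(A) = {p, v}
closure: X∖int(X∖A) = X∖∅ = {p, r, s, v, q, u, t}
∂A = {p, r, s, v, q, u, t} minus {p, v} = {r, s, q, u, t}

int(A) = {p, v}
cl(A)  = {p, r, s, v, q, u, t}
∂A     = {r, s, q, u, t}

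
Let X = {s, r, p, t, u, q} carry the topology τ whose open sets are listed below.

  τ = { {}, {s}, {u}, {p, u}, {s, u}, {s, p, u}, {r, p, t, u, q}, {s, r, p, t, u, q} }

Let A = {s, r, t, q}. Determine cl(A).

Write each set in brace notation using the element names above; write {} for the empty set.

{s, r, t, q}

cl via duality: int({p, u}) = {p, u}, so X∖{p, u} = {s, r, t, q}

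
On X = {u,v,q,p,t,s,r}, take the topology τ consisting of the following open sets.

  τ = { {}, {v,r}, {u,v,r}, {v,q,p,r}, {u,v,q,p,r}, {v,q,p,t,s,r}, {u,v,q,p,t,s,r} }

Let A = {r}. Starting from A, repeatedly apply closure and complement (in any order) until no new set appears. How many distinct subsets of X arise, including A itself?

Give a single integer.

4

cl via duality: int({u,v,q,p,t,s}) = {}, so X∖{} = {u,v,q,p,t,s,r}
Write k for closure, c for complement:
  1. A     = {r}
  2. kA    = {u,v,q,p,t,s,r}
  3. cA    = {u,v,q,p,t,s}
  4. ckA   = {}
applying k or c yields no new set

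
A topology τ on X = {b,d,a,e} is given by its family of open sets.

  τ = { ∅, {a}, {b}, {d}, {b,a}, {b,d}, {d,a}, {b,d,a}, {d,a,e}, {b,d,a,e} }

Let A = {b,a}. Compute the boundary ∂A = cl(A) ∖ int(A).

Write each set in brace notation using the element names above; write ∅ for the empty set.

{e}

open subsets of A: ∅, {b}, {a}, {b,a}; so int(A) = {b,a}
closure: X∖int(X∖A) = X∖{d} = {b,a,e}
∂A = {b,a,e} minus {b,a} = {e}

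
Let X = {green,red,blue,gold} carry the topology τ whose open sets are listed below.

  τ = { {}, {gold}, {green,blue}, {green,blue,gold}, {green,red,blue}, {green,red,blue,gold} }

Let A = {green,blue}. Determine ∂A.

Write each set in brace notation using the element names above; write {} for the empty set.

{red}

opens ⊆ A: {}, {green,blue}; union → int = {green,blue}
complement {red,gold}; its interior {gold}; cl(A) = X∖{gold} = {green,red,blue}
boundary = {green,red,blue} ∖ {green,blue} = {red}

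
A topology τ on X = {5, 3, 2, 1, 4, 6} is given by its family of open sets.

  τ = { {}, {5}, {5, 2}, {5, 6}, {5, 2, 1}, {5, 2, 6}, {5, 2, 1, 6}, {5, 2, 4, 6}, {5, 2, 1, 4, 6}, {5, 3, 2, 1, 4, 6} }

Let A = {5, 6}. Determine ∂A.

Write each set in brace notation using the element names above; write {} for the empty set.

{3, 2, 1, 4}

opens ⊆ A: {}, {5}, {5, 6}; union → int = {5, 6}
complement {3, 2, 1, 4}; its interior {}; cl(A) = X∖{} = {5, 3, 2, 1, 4, 6}
boundary = {5, 3, 2, 1, 4, 6} ∖ {5, 6} = {3, 2, 1, 4}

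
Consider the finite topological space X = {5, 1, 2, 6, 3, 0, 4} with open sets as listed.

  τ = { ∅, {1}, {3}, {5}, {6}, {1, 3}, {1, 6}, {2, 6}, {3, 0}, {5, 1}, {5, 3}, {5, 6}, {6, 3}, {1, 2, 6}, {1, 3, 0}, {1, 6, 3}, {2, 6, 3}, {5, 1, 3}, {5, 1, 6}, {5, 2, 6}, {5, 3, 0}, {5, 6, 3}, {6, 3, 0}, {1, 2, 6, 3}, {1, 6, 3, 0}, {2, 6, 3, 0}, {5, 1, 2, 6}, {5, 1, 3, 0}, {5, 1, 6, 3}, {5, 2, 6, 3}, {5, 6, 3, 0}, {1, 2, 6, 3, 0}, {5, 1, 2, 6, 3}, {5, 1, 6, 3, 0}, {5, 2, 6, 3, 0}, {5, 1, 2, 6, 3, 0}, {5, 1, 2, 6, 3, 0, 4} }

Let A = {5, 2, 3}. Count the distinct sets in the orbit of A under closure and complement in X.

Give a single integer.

10

cl via duality: int({1, 6, 0, 4}) = {1, 6}, so X∖{1, 6} = {5, 2, 3, 0, 4}
Write k for closure, c for complement:
  1. A     = {5, 2, 3}
  2. kA    = {5, 2, 3, 0, 4}
  3. cA    = {1, 6, 0, 4}
  4. ckA   = {1, 6}
  5. kcA   = {1, 2, 6, 0, 4}
  6. kckA  = {1, 2, 6, 4}
  7. ckcA  = {5, 3}
  8. ckckA = {5, 3, 0}
  9. kckcA = {5, 3, 0, 4}
  10. ckckcA = {1, 2, 6}
applying k or c yields no new set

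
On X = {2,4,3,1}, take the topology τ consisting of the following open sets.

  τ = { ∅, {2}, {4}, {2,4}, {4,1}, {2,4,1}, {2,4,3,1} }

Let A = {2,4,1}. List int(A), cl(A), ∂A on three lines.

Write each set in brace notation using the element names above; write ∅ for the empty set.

int(A) = {2,4,1}
cl(A)  = {2,4,3,1}
∂A     = {3}

U open, U⊆A: ∅, {2}, {4}, {4,1}, {2,4}, {2,4,1}. int(A) = ⋃ = {2,4,1}
X∖A={3}, int(X∖A)=∅, hence cl(A)={2,4,3,1}
∂A: remove int from cl → {3}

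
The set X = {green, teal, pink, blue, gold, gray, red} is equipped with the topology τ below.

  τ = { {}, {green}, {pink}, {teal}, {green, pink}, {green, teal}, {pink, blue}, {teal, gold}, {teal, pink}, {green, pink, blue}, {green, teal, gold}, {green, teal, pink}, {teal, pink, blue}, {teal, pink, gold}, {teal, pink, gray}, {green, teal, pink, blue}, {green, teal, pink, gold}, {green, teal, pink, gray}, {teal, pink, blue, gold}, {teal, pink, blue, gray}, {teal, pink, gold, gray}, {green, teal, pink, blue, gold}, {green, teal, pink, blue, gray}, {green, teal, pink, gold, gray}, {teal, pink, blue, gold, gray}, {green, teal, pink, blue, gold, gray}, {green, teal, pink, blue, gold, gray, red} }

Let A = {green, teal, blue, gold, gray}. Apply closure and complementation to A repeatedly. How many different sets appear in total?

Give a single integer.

X∖A={pink, red}, int(X∖A)={pink}, hence cl(A)={green, teal, blue, gold, gray, red}
Orbit (k=closure, c=complement):
  1. A     = {green, teal, blue, gold, gray}
  2. kA    = {green, teal, blue, gold, gray, red}
  3. cA    = {pink, red}
  4. ckA   = {pink}
  5. kcA   = {pink, blue, gray, red}
  6. ckcA  = {green, teal, gold}
  7. kckcA = {green, teal, gold, gray, red}
  8. ckckcA = {pink, blue}
(closed under both — stop)

8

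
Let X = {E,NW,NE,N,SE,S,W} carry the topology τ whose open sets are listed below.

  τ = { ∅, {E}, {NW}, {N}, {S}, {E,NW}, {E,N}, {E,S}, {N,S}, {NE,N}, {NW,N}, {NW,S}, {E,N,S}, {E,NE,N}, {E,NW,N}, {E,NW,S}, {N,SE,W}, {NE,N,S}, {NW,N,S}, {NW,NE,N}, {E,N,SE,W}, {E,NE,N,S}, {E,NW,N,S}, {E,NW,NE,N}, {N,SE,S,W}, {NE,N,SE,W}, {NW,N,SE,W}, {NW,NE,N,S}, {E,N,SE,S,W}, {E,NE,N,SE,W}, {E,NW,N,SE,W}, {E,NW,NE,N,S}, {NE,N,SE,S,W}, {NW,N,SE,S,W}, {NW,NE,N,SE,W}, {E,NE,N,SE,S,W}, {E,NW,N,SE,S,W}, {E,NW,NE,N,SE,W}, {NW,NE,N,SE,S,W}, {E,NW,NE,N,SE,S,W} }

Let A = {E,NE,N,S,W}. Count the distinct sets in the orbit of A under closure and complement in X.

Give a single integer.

6

closure: X∖int(X∖A) = X∖{NW} = {E,NE,N,SE,S,W}
Let k=closure and c=complement:
  1. A     = {E,NE,N,S,W}
  2. kA    = {E,NE,N,SE,S,W}
  3. cA    = {NW,SE}
  4. ckA   = {NW}
  5. kcA   = {NW,SE,W}
  6. ckcA  = {E,NE,N,S}
— saturated at 6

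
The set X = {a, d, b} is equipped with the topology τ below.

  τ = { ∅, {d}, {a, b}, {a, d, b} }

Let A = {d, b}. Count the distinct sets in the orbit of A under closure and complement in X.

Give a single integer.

6

X∖A={a}, int(X∖A)=∅, hence cl(A)={a, d, b}
Orbit (k=closure, c=complement):
  1. A     = {d, b}
  2. kA    = {a, d, b}
  3. cA    = {a}
  4. ckA   = ∅
  5. kcA   = {a, b}
  6. ckcA  = {d}
(closed under both — stop)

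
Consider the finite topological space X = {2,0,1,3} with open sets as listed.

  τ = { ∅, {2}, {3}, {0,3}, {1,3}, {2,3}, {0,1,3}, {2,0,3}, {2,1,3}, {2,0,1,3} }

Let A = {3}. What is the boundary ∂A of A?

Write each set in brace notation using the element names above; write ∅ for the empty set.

U open, U⊆A: ∅, {3}. int(A) = ⋃ = {3}
X∖A={2,0,1}, int(X∖A)={2}, hence cl(A)={0,1,3}
∂A: remove int from cl → {0,1}

{0,1}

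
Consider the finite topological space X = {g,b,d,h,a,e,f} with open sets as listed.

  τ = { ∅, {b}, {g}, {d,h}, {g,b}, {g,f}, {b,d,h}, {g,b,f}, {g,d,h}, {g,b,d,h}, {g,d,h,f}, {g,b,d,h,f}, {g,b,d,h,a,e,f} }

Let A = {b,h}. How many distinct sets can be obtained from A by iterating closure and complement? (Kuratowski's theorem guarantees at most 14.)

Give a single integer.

X∖A={g,d,a,e,f}, int(X∖A)={g,f}, hence cl(A)={b,d,h,a,e}
Orbit (k=closure, c=complement):
  1. A     = {b,h}
  2. kA    = {b,d,h,a,e}
  3. cA    = {g,d,a,e,f}
  4. ckA   = {g,f}
  5. kcA   = {g,d,h,a,e,f}
  6. kckA  = {g,a,e,f}
  7. ckcA  = {b}
  8. ckckA = {b,d,h}
  9. kckcA = {b,a,e}
  10. ckckcA = {g,d,h,f}
(closed under both — stop)

10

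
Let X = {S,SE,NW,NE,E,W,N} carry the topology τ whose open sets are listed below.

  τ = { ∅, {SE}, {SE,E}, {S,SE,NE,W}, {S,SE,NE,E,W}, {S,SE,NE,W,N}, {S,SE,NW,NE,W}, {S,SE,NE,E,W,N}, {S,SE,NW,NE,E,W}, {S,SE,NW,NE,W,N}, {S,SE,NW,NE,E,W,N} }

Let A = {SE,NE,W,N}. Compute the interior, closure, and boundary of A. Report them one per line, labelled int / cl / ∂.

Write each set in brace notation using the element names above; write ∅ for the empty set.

int(A) = {SE}
cl(A)  = {S,SE,NW,NE,E,W,N}
∂A     = {S,NW,NE,E,W,N}

interior: largest open inside A is {SE} (from ∅, {SE})
cl via duality: int({S,NW,E}) = ∅, so X∖∅ = {S,SE,NW,NE,E,W,N}
cl∖int = {S,NW,NE,E,W,N}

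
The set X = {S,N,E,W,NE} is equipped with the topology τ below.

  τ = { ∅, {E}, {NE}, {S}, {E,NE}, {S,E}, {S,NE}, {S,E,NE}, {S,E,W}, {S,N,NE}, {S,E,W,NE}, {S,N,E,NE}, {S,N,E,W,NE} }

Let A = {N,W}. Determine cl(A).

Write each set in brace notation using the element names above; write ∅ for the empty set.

{N,W}

cl via duality: int({S,E,NE}) = {S,E,NE}, so X∖{S,E,NE} = {N,W}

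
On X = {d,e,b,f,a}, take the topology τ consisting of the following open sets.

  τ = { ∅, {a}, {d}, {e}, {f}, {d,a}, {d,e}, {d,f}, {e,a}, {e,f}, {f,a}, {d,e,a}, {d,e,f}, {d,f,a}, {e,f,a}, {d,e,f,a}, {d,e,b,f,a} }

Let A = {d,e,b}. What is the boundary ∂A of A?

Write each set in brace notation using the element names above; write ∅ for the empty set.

open subsets of A: ∅, {e}, {d}, {d,e}; so int(A) = {d,e}
closure: X∖int(X∖A) = X∖{f,a} = {d,e,b}
∂A = {d,e,b} minus {d,e} = {b}

{b}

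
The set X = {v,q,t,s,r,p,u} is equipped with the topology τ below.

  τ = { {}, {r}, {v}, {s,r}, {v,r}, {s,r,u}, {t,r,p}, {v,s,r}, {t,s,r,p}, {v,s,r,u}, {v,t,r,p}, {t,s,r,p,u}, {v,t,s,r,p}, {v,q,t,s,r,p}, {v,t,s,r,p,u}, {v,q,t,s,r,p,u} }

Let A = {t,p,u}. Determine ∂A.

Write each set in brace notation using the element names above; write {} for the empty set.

{q,t,p,u}

opens ⊆ A: {}; union → int = {}
complement {v,q,s,r}; its interior {v,s,r}; cl(A) = X∖{v,s,r} = {q,t,p,u}
boundary = {q,t,p,u} ∖ {} = {q,t,p,u}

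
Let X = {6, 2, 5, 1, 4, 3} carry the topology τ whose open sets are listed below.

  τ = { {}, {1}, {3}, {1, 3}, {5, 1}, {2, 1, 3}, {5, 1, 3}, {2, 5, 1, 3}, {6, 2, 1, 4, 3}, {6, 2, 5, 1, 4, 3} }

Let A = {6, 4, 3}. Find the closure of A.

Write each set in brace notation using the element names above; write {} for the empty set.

cl via duality: int({2, 5, 1}) = {5, 1}, so X∖{5, 1} = {6, 2, 4, 3}

{6, 2, 4, 3}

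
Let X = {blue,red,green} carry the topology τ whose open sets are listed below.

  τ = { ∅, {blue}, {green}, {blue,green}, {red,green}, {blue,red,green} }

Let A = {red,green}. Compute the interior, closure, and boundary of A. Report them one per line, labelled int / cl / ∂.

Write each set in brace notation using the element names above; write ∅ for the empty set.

interior: largest open inside A is {red,green} (from ∅, {green}, {red,green})
cl via duality: int({blue}) = {blue}, so X∖{blue} = {red,green}
cl∖int = ∅

int(A) = {red,green}
cl(A)  = {red,green}
∂A     = ∅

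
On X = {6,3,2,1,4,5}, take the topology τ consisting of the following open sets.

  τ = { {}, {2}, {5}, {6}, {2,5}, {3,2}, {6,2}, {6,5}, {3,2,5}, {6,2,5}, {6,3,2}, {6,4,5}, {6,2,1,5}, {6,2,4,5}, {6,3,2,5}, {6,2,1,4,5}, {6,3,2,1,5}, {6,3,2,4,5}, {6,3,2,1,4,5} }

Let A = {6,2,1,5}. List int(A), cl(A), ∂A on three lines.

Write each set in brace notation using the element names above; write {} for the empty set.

U open, U⊆A: {}, {6}, {2}, {5}, {2,5}, {6,5}, {6,2}, {6,2,5}, {6,2,1,5}. int(A) = ⋃ = {6,2,1,5}
X∖A={3,4}, int(X∖A)={}, hence cl(A)={6,3,2,1,4,5}
∂A: remove int from cl → {3,4}

int(A) = {6,2,1,5}
cl(A)  = {6,3,2,1,4,5}
∂A     = {3,4}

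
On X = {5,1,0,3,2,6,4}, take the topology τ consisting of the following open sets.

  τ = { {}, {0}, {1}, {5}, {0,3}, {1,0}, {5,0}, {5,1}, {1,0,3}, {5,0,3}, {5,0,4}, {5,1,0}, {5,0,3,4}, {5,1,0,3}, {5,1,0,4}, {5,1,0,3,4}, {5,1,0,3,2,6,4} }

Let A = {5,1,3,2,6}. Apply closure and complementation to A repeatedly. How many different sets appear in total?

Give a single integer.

closure: X∖int(X∖A) = X∖{0} = {5,1,3,2,6,4}
Let k=closure and c=complement:
  1. A     = {5,1,3,2,6}
  2. kA    = {5,1,3,2,6,4}
  3. cA    = {0,4}
  4. ckA   = {0}
  5. kcA   = {0,3,2,6,4}
  6. ckcA  = {5,1}
  7. kckcA = {5,1,2,6,4}
  8. ckckcA = {0,3}
— saturated at 8

8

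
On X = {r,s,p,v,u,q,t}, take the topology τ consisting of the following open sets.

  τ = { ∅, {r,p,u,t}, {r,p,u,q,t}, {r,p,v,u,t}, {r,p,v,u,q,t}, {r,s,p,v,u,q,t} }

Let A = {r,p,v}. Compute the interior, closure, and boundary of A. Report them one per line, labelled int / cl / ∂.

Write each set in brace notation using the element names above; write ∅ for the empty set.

interior: largest open inside A is ∅ (from ∅)
cl via duality: int({s,u,q,t}) = ∅, so X∖∅ = {r,s,p,v,u,q,t}
cl∖int = {r,s,p,v,u,q,t}

int(A) = ∅
cl(A)  = {r,s,p,v,u,q,t}
∂A     = {r,s,p,v,u,q,t}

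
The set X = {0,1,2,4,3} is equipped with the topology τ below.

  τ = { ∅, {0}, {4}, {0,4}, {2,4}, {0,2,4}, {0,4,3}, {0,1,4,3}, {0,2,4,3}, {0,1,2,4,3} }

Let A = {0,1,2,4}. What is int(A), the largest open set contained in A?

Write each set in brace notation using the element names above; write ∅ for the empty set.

{0,2,4}

U open, U⊆A: ∅, {4}, {0}, {2,4}, {0,4}, {0,2,4}. int(A) = ⋃ = {0,2,4}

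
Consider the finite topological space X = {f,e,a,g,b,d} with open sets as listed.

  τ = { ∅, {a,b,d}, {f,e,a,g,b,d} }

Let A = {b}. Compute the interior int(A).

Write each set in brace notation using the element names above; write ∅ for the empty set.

open subsets of A: ∅; so int(A) = ∅

∅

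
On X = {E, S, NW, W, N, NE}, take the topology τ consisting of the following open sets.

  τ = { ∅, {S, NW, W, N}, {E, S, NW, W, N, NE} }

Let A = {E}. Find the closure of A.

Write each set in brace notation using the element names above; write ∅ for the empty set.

{E, NE}

cl via duality: int({S, NW, W, N, NE}) = {S, NW, W, N}, so X∖{S, NW, W, N} = {E, NE}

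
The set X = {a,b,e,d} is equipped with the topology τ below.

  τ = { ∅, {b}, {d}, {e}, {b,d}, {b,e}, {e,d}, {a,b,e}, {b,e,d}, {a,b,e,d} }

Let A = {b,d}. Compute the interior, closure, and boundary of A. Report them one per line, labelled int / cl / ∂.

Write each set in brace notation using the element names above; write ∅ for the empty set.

interior: largest open inside A is {b,d} (from ∅, {b}, {d}, {b,d})
cl via duality: int({a,e}) = {e}, so X∖{e} = {a,b,d}
cl∖int = {a}

int(A) = {b,d}
cl(A)  = {a,b,d}
∂A     = {a}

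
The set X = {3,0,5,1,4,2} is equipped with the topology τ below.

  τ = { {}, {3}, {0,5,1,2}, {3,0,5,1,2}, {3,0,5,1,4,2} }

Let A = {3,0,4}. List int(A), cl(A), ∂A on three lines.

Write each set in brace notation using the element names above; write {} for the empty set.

int(A) = {3}
cl(A)  = {3,0,5,1,4,2}
∂A     = {0,5,1,4,2}

open subsets of A: {}, {3}; so int(A) = {3}
closure: X∖int(X∖A) = X∖{} = {3,0,5,1,4,2}
∂A = {3,0,5,1,4,2} minus {3} = {0,5,1,4,2}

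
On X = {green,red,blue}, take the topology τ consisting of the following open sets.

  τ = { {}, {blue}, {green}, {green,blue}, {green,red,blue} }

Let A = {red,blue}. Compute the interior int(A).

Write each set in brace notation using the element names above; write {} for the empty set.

{blue}

opens ⊆ A: {}, {blue}; union → int = {blue}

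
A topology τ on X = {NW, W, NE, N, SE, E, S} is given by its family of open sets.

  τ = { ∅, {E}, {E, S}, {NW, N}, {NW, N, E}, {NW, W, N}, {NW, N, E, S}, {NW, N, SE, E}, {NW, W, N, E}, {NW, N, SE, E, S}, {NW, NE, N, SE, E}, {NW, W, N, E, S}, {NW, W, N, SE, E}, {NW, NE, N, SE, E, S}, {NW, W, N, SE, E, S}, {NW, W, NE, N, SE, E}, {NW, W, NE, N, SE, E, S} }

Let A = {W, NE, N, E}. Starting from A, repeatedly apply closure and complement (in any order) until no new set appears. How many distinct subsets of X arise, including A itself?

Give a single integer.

closure: X∖int(X∖A) = X∖∅ = {NW, W, NE, N, SE, E, S}
Let k=closure and c=complement:
  1. A     = {W, NE, N, E}
  2. kA    = {NW, W, NE, N, SE, E, S}
  3. cA    = {NW, SE, S}
  4. ckA   = ∅
  5. kcA   = {NW, W, NE, N, SE, S}
  6. ckcA  = {E}
  7. kckcA = {NE, SE, E, S}
  8. ckckcA = {NW, W, N}
  9. kckckcA = {NW, W, NE, N, SE}
  10. ckckckcA = {E, S}
— saturated at 10

10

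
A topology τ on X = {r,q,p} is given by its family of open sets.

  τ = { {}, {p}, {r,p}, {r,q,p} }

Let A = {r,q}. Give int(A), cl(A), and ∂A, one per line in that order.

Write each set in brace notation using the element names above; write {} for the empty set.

interior: largest open inside A is {} (from {})
cl via duality: int({p}) = {p}, so X∖{p} = {r,q}
cl∖int = {r,q}

int(A) = {}
cl(A)  = {r,q}
∂A     = {r,q}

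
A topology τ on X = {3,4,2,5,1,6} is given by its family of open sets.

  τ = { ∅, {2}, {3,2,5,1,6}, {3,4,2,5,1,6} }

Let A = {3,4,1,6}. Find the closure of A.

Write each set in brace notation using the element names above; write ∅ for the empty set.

closure: X∖int(X∖A) = X∖{2} = {3,4,5,1,6}

{3,4,5,1,6}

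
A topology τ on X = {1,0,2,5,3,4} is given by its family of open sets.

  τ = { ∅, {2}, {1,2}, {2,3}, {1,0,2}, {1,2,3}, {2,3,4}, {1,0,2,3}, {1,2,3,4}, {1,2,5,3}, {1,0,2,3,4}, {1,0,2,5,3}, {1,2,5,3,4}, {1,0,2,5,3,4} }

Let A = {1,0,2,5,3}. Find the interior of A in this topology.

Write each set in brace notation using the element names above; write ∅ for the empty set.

{1,0,2,5,3}

U open, U⊆A: ∅, {2}, {1,2}, {2,3}, {1,0,2}, {1,2,3}, {1,2,5,3}, {1,0,2,3}, {1,0,2,5,3}. int(A) = ⋃ = {1,0,2,5,3}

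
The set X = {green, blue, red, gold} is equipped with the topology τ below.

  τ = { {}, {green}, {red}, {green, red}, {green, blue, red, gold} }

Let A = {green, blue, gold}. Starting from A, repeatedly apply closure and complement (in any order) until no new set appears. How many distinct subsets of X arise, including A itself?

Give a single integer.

complement {red}; its interior {red}; cl(A) = X∖{red} = {green, blue, gold}
With k = closure, c = complement:
  1. A     = {green, blue, gold}
  2. cA    = {red}
  3. kcA   = {blue, red, gold}
  4. ckcA  = {green}
k, c of each give nothing new

4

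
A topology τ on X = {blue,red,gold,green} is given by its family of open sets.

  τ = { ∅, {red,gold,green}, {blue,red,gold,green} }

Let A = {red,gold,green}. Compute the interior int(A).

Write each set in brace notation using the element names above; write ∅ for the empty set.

open subsets of A: ∅, {red,gold,green}; so int(A) = {red,gold,green}

{red,gold,green}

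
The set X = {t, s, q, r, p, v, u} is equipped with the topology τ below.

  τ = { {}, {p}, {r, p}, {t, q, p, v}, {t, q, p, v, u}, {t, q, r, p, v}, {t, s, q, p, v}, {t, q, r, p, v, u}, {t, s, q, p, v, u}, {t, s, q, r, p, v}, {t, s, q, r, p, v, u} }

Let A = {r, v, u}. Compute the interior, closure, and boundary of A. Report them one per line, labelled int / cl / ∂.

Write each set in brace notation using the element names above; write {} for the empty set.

int(A) = {}
cl(A)  = {t, s, q, r, v, u}
∂A     = {t, s, q, r, v, u}

opens ⊆ A: {}; union → int = {}
complement {t, s, q, p}; its interior {p}; cl(A) = X∖{p} = {t, s, q, r, v, u}
boundary = {t, s, q, r, v, u} ∖ {} = {t, s, q, r, v, u}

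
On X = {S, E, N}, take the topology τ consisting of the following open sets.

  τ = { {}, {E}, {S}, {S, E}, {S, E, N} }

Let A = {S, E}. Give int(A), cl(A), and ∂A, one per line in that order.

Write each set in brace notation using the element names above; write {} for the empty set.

int(A) = {S, E}
cl(A)  = {S, E, N}
∂A     = {N}

U open, U⊆A: {}, {E}, {S}, {S, E}. int(A) = ⋃ = {S, E}
X∖A={N}, int(X∖A)={}, hence cl(A)={S, E, N}
∂A: remove int from cl → {N}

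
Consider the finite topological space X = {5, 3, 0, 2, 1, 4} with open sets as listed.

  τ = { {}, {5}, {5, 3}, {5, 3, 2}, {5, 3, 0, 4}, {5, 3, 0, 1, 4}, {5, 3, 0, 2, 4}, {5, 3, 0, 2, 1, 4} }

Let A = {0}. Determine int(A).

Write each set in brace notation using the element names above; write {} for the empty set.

open subsets of A: {}; so int(A) = {}

{}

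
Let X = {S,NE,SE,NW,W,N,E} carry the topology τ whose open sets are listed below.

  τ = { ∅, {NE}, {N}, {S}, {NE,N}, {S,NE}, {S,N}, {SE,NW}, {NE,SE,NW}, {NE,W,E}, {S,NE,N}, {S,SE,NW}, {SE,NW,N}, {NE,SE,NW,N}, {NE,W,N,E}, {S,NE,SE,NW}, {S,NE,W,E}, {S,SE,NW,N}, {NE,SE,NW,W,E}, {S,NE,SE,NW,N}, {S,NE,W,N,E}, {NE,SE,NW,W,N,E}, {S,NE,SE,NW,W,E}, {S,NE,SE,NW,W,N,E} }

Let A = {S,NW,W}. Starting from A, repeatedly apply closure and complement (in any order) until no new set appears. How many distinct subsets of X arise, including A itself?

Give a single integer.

cl via duality: int({NE,SE,N,E}) = {NE,N}, so X∖{NE,N} = {S,SE,NW,W,E}
Write k for closure, c for complement:
  1. A     = {S,NW,W}
  2. kA    = {S,SE,NW,W,E}
  3. cA    = {NE,SE,N,E}
  4. ckA   = {NE,N}
  5. kcA   = {NE,SE,NW,W,N,E}
  6. kckA  = {NE,W,N,E}
  7. ckcA  = {S}
  8. ckckA = {S,SE,NW}
applying k or c yields no new set

8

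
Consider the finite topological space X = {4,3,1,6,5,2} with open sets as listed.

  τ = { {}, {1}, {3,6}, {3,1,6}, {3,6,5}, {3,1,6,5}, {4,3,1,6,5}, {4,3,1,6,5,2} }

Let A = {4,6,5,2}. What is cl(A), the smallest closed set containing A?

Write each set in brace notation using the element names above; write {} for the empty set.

cl via duality: int({3,1}) = {1}, so X∖{1} = {4,3,6,5,2}

{4,3,6,5,2}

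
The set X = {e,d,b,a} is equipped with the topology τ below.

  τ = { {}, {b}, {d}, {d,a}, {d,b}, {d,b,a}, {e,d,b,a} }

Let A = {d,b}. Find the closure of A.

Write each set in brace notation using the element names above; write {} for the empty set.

cl via duality: int({e,a}) = {}, so X∖{} = {e,d,b,a}

{e,d,b,a}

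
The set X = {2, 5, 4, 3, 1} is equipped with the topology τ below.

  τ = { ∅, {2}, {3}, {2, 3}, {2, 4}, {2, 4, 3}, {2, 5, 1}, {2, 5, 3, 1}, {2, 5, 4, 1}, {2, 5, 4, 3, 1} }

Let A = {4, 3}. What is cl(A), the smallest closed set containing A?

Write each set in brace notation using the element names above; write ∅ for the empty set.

{4, 3}

X∖A={2, 5, 1}, int(X∖A)={2, 5, 1}, hence cl(A)={4, 3}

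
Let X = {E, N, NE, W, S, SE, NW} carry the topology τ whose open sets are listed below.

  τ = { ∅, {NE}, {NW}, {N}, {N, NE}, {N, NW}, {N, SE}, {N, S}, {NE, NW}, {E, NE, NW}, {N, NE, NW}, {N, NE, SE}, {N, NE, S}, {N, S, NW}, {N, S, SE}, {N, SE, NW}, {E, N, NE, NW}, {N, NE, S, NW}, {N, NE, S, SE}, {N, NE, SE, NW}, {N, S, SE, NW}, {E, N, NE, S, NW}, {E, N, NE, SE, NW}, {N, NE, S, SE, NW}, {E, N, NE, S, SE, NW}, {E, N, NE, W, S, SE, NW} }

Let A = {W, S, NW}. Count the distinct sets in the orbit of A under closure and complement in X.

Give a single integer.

8

cl via duality: int({E, N, NE, SE}) = {N, NE, SE}, so X∖{N, NE, SE} = {E, W, S, NW}
Write k for closure, c for complement:
  1. A     = {W, S, NW}
  2. kA    = {E, W, S, NW}
  3. cA    = {E, N, NE, SE}
  4. ckA   = {N, NE, SE}
  5. kcA   = {E, N, NE, W, S, SE}
  6. ckcA  = {NW}
  7. kckcA = {E, W, NW}
  8. ckckcA = {N, NE, S, SE}
applying k or c yields no new set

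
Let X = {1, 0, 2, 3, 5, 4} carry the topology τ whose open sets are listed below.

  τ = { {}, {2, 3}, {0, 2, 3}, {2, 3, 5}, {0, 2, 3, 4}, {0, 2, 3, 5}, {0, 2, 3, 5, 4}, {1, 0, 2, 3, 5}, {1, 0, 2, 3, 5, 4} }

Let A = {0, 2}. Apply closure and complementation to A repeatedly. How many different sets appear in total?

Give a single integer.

cl via duality: int({1, 3, 5, 4}) = {}, so X∖{} = {1, 0, 2, 3, 5, 4}
Write k for closure, c for complement:
  1. A     = {0, 2}
  2. kA    = {1, 0, 2, 3, 5, 4}
  3. cA    = {1, 3, 5, 4}
  4. ckA   = {}
applying k or c yields no new set

4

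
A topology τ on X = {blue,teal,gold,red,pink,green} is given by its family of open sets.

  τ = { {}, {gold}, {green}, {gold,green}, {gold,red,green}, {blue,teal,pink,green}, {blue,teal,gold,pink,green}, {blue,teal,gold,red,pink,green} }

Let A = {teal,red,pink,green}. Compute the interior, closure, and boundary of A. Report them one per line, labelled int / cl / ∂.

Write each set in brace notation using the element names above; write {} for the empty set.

interior: largest open inside A is {green} (from {}, {green})
cl via duality: int({blue,gold}) = {gold}, so X∖{gold} = {blue,teal,red,pink,green}
cl∖int = {blue,teal,red,pink}

int(A) = {green}
cl(A)  = {blue,teal,red,pink,green}
∂A     = {blue,teal,red,pink}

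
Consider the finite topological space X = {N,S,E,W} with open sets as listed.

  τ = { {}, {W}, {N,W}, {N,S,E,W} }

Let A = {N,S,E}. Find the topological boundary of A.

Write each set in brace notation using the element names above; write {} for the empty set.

U open, U⊆A: {}. int(A) = ⋃ = {}
X∖A={W}, int(X∖A)={W}, hence cl(A)={N,S,E}
∂A: remove int from cl → {N,S,E}

{N,S,E}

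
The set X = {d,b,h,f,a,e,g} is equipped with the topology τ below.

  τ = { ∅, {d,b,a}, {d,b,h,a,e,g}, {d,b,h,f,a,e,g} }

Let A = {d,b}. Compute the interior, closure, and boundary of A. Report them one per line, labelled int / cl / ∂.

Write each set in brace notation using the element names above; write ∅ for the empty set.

int(A) = ∅
cl(A)  = {d,b,h,f,a,e,g}
∂A     = {d,b,h,f,a,e,g}

U open, U⊆A: ∅. int(A) = ⋃ = ∅
X∖A={h,f,a,e,g}, int(X∖A)=∅, hence cl(A)={d,b,h,f,a,e,g}
∂A: remove int from cl → {d,b,h,f,a,e,g}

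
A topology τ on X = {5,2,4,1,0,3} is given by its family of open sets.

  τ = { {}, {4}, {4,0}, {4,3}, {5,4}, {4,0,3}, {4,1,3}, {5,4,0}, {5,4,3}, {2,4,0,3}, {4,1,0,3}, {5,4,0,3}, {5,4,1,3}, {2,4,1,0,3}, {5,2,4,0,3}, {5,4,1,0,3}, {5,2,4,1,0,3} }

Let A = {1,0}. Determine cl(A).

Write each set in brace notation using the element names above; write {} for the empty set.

{2,1,0}

X∖A={5,2,4,3}, int(X∖A)={5,4,3}, hence cl(A)={2,1,0}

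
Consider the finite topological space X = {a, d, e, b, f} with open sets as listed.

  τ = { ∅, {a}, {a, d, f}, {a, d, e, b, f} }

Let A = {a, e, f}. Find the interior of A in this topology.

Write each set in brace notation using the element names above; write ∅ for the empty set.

{a}

open subsets of A: ∅, {a}; so int(A) = {a}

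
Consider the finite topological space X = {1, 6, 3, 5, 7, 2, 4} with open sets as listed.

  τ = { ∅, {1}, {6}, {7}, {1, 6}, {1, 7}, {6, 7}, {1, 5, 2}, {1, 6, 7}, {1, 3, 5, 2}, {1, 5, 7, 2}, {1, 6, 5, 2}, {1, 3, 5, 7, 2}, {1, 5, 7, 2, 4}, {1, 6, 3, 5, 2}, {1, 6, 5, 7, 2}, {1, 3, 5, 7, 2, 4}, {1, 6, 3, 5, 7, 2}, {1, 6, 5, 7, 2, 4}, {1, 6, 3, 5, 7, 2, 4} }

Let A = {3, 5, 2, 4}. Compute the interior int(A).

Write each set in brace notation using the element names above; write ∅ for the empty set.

∅

open subsets of A: ∅; so int(A) = ∅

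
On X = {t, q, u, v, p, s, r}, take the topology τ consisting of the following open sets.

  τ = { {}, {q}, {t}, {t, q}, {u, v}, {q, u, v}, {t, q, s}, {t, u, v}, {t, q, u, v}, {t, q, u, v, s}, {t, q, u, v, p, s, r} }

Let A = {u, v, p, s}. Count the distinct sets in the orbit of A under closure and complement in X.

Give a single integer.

8

cl via duality: int({t, q, r}) = {t, q}, so X∖{t, q} = {u, v, p, s, r}
Write k for closure, c for complement:
  1. A     = {u, v, p, s}
  2. kA    = {u, v, p, s, r}
  3. cA    = {t, q, r}
  4. ckA   = {t, q}
  5. kcA   = {t, q, p, s, r}
  6. ckcA  = {u, v}
  7. kckcA = {u, v, p, r}
  8. ckckcA = {t, q, s}
applying k or c yields no new set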